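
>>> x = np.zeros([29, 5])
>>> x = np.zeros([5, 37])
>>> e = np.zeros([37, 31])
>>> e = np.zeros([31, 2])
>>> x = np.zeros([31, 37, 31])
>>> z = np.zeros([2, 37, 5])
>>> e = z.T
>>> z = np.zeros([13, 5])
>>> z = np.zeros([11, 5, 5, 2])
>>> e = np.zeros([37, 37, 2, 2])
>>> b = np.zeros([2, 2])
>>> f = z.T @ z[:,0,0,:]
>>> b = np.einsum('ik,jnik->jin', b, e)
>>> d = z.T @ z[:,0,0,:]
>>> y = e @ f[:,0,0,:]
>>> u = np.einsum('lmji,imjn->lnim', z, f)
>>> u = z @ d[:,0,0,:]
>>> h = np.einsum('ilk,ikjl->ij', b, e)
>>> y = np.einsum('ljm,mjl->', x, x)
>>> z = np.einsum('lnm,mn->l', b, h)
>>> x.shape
(31, 37, 31)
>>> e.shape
(37, 37, 2, 2)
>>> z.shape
(37,)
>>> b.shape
(37, 2, 37)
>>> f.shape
(2, 5, 5, 2)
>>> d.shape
(2, 5, 5, 2)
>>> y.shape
()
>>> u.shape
(11, 5, 5, 2)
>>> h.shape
(37, 2)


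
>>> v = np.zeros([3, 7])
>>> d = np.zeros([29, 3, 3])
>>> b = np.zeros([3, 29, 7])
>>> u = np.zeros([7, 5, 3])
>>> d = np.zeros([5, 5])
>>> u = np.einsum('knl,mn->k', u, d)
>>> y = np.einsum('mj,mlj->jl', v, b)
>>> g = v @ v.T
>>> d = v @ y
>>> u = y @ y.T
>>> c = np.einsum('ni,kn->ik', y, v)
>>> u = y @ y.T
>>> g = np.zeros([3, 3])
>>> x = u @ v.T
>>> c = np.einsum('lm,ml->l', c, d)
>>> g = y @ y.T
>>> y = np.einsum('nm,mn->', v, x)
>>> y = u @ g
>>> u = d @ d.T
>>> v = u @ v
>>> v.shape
(3, 7)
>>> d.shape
(3, 29)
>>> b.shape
(3, 29, 7)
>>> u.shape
(3, 3)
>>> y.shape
(7, 7)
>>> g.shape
(7, 7)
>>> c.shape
(29,)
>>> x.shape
(7, 3)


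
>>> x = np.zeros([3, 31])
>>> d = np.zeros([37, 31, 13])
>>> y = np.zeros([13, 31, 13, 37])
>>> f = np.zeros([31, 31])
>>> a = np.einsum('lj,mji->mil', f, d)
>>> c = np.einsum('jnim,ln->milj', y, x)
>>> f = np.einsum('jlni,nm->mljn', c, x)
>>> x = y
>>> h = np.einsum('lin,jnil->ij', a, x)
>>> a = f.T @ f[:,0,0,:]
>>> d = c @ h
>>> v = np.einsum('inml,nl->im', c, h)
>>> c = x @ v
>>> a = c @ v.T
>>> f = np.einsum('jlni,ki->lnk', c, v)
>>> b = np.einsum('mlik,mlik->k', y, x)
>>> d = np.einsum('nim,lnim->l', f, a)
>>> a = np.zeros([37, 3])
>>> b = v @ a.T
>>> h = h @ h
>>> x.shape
(13, 31, 13, 37)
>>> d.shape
(13,)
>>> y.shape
(13, 31, 13, 37)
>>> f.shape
(31, 13, 37)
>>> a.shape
(37, 3)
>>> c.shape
(13, 31, 13, 3)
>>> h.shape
(13, 13)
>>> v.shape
(37, 3)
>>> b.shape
(37, 37)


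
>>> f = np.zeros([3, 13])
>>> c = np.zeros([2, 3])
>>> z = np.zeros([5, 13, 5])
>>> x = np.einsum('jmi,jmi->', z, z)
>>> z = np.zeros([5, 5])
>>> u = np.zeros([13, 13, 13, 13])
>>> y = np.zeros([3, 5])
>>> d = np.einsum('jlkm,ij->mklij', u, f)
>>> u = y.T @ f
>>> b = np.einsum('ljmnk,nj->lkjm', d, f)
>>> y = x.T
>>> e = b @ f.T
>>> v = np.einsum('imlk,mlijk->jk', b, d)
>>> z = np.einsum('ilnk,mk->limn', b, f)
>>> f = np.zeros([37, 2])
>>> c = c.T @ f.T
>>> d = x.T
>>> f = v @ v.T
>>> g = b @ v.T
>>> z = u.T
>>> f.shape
(3, 3)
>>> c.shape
(3, 37)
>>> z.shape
(13, 5)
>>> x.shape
()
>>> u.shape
(5, 13)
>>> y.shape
()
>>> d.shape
()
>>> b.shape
(13, 13, 13, 13)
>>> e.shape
(13, 13, 13, 3)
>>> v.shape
(3, 13)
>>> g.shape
(13, 13, 13, 3)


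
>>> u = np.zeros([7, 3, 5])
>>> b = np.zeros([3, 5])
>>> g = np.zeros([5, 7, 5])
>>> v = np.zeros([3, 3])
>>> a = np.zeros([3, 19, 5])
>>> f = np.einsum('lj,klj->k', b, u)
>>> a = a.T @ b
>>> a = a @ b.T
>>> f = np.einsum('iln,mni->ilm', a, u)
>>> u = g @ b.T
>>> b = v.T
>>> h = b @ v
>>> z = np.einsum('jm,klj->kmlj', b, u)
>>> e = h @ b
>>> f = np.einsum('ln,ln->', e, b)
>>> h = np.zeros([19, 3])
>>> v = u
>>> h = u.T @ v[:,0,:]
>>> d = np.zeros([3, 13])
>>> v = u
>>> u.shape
(5, 7, 3)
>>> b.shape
(3, 3)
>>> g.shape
(5, 7, 5)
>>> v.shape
(5, 7, 3)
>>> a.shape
(5, 19, 3)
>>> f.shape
()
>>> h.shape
(3, 7, 3)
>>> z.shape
(5, 3, 7, 3)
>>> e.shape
(3, 3)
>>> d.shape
(3, 13)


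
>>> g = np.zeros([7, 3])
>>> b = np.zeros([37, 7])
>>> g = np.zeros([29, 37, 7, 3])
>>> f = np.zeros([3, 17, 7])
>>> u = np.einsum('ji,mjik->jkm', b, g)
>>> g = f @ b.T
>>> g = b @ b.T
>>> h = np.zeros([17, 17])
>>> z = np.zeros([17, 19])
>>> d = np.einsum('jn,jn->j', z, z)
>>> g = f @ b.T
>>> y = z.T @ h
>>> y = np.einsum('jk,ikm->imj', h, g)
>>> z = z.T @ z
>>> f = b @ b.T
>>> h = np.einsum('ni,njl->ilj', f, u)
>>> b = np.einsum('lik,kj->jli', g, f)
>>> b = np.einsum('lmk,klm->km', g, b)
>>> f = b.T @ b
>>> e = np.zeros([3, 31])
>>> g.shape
(3, 17, 37)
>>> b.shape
(37, 17)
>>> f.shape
(17, 17)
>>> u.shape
(37, 3, 29)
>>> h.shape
(37, 29, 3)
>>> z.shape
(19, 19)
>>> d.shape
(17,)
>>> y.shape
(3, 37, 17)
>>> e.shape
(3, 31)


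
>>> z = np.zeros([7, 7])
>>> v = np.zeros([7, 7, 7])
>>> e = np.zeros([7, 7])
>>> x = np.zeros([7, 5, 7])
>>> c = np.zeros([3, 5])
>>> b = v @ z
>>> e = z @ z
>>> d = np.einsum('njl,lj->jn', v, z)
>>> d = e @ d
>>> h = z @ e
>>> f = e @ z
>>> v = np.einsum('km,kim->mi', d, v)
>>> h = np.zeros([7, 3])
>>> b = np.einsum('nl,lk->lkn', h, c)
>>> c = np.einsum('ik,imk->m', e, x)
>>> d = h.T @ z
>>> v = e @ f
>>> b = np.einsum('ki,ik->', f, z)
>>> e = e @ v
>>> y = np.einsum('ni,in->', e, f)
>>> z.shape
(7, 7)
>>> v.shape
(7, 7)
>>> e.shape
(7, 7)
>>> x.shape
(7, 5, 7)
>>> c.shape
(5,)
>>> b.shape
()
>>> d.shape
(3, 7)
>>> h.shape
(7, 3)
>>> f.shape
(7, 7)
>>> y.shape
()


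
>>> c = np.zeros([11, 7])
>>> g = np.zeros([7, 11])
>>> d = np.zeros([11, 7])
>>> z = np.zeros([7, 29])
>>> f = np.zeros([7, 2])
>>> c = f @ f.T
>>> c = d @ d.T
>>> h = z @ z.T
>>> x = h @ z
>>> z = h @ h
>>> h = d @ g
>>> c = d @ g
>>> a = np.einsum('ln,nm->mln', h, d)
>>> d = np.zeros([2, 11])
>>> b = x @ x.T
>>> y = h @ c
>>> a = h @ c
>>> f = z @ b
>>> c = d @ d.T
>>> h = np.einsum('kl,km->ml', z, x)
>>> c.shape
(2, 2)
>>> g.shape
(7, 11)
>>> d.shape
(2, 11)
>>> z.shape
(7, 7)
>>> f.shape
(7, 7)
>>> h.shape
(29, 7)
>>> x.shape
(7, 29)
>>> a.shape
(11, 11)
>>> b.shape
(7, 7)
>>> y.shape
(11, 11)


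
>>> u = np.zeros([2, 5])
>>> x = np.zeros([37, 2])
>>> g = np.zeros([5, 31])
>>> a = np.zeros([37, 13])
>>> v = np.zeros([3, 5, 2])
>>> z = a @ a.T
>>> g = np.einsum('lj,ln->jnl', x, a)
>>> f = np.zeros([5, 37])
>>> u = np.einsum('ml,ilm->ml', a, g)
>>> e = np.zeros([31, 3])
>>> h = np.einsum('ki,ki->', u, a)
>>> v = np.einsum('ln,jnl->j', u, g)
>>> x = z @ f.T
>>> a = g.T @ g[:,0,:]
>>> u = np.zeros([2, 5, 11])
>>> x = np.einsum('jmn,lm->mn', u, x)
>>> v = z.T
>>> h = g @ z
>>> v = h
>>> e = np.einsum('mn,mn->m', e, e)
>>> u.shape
(2, 5, 11)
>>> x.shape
(5, 11)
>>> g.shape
(2, 13, 37)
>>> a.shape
(37, 13, 37)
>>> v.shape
(2, 13, 37)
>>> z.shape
(37, 37)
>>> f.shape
(5, 37)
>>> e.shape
(31,)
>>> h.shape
(2, 13, 37)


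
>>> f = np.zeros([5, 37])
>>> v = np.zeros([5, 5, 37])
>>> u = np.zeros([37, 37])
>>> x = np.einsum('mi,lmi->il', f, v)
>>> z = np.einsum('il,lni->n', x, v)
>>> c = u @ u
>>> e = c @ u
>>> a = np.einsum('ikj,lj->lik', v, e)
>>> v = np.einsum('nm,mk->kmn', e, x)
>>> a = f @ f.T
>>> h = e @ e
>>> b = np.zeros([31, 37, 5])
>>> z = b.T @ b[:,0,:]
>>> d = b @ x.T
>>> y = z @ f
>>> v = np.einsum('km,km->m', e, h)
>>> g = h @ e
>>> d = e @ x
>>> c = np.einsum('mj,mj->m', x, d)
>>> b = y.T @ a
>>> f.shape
(5, 37)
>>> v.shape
(37,)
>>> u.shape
(37, 37)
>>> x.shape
(37, 5)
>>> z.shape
(5, 37, 5)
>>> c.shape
(37,)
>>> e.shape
(37, 37)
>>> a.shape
(5, 5)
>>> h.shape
(37, 37)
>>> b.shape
(37, 37, 5)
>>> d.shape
(37, 5)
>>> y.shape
(5, 37, 37)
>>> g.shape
(37, 37)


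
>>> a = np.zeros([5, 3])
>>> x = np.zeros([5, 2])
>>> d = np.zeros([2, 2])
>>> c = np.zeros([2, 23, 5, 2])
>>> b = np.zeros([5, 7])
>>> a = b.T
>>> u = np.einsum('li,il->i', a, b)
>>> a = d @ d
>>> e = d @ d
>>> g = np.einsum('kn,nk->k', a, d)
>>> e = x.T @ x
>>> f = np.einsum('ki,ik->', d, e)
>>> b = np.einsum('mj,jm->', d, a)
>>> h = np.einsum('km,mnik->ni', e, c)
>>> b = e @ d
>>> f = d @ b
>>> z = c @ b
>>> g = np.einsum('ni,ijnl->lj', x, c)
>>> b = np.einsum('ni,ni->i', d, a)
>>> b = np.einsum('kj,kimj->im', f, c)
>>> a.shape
(2, 2)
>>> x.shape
(5, 2)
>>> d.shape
(2, 2)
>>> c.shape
(2, 23, 5, 2)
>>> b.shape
(23, 5)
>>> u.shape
(5,)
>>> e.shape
(2, 2)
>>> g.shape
(2, 23)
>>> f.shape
(2, 2)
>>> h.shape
(23, 5)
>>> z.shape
(2, 23, 5, 2)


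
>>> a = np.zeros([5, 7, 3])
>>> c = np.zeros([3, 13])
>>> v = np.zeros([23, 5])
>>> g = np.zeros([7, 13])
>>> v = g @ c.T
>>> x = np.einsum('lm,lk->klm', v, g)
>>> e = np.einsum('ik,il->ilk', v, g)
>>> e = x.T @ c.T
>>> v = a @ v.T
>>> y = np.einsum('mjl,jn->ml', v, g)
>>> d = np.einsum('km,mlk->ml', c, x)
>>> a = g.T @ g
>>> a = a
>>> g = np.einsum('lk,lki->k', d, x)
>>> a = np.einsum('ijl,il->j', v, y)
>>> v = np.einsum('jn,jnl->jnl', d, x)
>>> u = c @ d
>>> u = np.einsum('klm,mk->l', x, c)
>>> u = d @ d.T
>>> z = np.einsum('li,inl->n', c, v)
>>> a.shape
(7,)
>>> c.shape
(3, 13)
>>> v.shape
(13, 7, 3)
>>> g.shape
(7,)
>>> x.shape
(13, 7, 3)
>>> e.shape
(3, 7, 3)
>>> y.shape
(5, 7)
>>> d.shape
(13, 7)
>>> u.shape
(13, 13)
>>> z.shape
(7,)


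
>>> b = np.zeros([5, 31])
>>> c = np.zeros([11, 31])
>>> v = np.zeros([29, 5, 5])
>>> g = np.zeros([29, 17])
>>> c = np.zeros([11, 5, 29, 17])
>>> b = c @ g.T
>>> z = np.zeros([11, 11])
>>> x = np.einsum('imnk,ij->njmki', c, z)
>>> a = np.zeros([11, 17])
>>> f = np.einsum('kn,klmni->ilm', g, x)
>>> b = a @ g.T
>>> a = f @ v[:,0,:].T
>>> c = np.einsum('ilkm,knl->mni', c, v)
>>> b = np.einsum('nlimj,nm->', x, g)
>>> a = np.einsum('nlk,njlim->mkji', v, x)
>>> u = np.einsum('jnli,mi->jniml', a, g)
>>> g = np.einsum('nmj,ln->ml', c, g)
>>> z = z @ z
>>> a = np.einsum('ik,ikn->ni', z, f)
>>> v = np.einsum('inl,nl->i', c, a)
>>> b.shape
()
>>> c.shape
(17, 5, 11)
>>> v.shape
(17,)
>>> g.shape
(5, 29)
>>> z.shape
(11, 11)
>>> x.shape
(29, 11, 5, 17, 11)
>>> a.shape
(5, 11)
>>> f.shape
(11, 11, 5)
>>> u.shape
(11, 5, 17, 29, 11)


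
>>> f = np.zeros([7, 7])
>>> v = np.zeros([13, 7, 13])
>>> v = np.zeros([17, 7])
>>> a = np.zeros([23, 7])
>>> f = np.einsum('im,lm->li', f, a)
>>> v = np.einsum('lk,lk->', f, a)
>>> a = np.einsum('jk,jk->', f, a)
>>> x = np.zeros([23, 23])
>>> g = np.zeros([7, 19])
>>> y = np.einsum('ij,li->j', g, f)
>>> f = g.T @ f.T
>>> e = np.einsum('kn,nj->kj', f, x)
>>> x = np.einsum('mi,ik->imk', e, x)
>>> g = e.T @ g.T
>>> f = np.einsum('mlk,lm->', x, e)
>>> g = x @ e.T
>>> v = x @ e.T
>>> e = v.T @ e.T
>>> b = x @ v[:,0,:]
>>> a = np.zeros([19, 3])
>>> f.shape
()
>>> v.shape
(23, 19, 19)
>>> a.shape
(19, 3)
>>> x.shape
(23, 19, 23)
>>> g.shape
(23, 19, 19)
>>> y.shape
(19,)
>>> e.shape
(19, 19, 19)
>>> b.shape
(23, 19, 19)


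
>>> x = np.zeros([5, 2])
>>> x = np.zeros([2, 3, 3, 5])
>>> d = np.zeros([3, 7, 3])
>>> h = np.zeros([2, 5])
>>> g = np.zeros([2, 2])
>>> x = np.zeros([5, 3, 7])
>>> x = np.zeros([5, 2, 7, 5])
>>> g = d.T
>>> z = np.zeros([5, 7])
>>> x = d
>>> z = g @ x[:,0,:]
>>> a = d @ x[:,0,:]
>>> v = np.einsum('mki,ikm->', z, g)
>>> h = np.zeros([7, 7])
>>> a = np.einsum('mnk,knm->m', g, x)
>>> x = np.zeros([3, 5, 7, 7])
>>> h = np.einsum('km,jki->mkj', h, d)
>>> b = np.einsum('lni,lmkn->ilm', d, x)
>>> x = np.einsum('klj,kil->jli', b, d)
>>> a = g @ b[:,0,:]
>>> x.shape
(5, 3, 7)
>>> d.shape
(3, 7, 3)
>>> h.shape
(7, 7, 3)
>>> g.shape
(3, 7, 3)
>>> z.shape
(3, 7, 3)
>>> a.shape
(3, 7, 5)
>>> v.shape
()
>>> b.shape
(3, 3, 5)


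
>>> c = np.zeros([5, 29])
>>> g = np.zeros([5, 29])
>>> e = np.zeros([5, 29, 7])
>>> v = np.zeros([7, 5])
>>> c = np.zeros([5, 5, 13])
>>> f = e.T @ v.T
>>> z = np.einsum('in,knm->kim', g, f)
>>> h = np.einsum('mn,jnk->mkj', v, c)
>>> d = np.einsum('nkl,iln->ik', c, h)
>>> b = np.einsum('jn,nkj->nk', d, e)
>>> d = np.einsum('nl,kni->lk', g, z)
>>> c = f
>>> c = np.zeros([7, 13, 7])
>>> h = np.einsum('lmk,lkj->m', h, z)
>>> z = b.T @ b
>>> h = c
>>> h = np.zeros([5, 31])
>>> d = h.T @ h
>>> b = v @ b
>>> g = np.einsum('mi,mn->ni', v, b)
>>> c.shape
(7, 13, 7)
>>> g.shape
(29, 5)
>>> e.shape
(5, 29, 7)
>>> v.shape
(7, 5)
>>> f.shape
(7, 29, 7)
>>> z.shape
(29, 29)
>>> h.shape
(5, 31)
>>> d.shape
(31, 31)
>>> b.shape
(7, 29)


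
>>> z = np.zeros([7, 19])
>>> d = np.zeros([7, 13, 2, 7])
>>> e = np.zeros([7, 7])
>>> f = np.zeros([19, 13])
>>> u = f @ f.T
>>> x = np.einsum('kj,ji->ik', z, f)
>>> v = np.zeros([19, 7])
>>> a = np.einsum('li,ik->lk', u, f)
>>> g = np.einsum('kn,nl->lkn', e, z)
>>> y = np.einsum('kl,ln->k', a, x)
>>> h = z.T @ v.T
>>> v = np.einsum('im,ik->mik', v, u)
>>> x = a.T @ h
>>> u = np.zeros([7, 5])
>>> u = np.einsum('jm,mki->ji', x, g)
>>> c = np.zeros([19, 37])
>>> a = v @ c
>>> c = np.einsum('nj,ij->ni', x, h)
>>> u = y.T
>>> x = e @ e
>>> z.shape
(7, 19)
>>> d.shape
(7, 13, 2, 7)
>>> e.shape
(7, 7)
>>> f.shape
(19, 13)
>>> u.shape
(19,)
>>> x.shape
(7, 7)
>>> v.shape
(7, 19, 19)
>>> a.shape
(7, 19, 37)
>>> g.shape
(19, 7, 7)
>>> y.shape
(19,)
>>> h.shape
(19, 19)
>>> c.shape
(13, 19)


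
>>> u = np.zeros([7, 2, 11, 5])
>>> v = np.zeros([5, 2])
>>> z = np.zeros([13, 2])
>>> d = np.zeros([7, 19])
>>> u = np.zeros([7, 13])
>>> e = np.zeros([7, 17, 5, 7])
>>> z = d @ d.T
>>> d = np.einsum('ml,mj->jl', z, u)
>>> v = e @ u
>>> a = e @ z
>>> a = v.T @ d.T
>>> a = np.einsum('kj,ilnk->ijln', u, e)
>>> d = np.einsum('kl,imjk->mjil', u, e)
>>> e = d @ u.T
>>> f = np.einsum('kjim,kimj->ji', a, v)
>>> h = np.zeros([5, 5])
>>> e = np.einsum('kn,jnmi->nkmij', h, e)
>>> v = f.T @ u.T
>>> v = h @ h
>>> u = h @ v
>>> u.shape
(5, 5)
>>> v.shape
(5, 5)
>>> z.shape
(7, 7)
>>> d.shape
(17, 5, 7, 13)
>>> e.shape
(5, 5, 7, 7, 17)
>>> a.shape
(7, 13, 17, 5)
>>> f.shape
(13, 17)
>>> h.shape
(5, 5)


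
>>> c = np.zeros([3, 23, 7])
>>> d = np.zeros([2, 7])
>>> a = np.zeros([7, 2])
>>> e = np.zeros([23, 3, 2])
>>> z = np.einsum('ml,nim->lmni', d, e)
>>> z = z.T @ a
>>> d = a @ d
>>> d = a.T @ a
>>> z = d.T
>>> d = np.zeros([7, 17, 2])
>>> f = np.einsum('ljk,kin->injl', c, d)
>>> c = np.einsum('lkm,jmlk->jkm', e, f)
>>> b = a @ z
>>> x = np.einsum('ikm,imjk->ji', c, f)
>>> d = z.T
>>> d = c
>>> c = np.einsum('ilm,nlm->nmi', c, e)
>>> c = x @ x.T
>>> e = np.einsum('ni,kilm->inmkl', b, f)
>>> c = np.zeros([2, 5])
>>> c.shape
(2, 5)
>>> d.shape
(17, 3, 2)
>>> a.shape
(7, 2)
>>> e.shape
(2, 7, 3, 17, 23)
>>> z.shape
(2, 2)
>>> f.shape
(17, 2, 23, 3)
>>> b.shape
(7, 2)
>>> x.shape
(23, 17)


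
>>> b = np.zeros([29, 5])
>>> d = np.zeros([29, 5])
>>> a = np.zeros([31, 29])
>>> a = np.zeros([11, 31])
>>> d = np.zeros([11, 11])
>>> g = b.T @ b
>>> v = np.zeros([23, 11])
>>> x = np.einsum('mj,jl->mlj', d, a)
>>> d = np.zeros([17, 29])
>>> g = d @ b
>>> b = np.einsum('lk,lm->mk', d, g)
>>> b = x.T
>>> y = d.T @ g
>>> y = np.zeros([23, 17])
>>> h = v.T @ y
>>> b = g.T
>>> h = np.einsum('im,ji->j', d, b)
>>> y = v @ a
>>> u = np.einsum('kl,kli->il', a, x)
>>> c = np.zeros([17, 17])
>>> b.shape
(5, 17)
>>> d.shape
(17, 29)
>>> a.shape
(11, 31)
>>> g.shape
(17, 5)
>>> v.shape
(23, 11)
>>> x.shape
(11, 31, 11)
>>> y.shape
(23, 31)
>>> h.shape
(5,)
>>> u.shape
(11, 31)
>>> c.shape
(17, 17)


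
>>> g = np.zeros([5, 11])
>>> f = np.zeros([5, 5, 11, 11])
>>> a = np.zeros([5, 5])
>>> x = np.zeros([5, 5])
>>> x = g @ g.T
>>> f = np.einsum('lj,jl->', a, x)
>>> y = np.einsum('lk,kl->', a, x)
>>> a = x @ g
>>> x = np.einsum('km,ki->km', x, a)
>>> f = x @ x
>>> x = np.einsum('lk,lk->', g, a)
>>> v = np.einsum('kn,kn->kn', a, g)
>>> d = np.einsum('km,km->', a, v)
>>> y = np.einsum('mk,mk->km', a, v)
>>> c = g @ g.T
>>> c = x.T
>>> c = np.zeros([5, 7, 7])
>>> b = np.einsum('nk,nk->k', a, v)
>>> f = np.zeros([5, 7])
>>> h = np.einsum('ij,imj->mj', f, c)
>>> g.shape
(5, 11)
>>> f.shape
(5, 7)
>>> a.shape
(5, 11)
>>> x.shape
()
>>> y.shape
(11, 5)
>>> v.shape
(5, 11)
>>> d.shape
()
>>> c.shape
(5, 7, 7)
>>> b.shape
(11,)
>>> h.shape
(7, 7)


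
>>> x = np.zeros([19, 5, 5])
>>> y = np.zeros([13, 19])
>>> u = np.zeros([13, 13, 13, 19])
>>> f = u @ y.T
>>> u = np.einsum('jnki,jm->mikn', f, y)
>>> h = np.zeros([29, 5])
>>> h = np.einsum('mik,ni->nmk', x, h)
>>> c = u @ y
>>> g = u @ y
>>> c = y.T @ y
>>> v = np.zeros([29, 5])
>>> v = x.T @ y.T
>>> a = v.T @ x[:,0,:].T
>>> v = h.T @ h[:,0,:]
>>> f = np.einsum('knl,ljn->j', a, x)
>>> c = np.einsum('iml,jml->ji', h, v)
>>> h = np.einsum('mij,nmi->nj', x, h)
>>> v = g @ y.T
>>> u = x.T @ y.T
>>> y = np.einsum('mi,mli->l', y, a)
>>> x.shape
(19, 5, 5)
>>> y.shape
(5,)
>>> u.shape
(5, 5, 13)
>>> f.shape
(5,)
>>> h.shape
(29, 5)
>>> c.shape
(5, 29)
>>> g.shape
(19, 13, 13, 19)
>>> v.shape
(19, 13, 13, 13)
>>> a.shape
(13, 5, 19)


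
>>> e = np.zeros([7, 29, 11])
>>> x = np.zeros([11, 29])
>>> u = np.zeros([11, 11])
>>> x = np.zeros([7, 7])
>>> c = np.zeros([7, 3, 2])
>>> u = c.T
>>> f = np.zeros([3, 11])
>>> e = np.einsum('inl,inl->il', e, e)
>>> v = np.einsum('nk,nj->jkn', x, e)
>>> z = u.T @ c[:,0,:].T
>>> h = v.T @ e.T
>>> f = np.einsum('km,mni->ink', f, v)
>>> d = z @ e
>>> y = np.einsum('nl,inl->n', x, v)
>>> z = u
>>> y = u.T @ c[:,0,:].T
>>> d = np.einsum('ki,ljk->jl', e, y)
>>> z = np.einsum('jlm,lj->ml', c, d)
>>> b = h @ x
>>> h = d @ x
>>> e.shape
(7, 11)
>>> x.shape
(7, 7)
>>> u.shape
(2, 3, 7)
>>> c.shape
(7, 3, 2)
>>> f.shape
(7, 7, 3)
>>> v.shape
(11, 7, 7)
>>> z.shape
(2, 3)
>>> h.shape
(3, 7)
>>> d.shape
(3, 7)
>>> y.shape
(7, 3, 7)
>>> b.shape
(7, 7, 7)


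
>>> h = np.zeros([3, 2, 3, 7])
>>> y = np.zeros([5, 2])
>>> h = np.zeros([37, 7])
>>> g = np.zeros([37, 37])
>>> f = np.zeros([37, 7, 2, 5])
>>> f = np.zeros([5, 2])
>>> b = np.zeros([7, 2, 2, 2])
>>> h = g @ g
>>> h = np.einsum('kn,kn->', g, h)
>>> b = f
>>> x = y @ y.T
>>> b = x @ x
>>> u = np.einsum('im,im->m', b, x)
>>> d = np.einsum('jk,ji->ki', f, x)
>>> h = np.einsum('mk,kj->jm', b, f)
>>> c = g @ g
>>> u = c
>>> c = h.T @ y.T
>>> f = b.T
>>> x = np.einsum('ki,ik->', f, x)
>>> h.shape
(2, 5)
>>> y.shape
(5, 2)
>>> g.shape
(37, 37)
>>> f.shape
(5, 5)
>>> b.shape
(5, 5)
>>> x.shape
()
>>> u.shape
(37, 37)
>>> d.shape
(2, 5)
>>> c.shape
(5, 5)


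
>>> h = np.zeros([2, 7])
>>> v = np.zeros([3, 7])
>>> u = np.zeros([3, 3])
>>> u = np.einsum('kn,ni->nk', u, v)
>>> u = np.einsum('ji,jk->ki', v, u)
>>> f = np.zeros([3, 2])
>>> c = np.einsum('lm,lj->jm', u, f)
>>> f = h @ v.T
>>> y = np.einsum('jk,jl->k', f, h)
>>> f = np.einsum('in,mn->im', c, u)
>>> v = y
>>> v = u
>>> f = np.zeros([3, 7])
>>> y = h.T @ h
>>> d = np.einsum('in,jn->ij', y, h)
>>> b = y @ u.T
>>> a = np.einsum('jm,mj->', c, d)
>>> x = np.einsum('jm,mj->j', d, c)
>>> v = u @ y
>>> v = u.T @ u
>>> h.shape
(2, 7)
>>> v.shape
(7, 7)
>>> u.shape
(3, 7)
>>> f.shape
(3, 7)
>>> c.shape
(2, 7)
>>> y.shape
(7, 7)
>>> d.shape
(7, 2)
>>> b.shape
(7, 3)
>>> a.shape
()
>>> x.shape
(7,)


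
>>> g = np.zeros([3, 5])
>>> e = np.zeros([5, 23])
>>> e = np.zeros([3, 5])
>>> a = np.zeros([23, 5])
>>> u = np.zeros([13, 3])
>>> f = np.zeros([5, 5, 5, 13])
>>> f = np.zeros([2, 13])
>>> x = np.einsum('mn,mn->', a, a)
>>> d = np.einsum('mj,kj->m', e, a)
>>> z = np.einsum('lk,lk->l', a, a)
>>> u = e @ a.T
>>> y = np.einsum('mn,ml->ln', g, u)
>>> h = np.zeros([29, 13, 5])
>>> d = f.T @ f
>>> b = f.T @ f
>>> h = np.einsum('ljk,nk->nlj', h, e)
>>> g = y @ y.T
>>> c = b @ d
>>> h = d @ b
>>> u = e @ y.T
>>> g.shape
(23, 23)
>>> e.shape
(3, 5)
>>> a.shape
(23, 5)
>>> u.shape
(3, 23)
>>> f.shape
(2, 13)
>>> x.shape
()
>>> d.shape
(13, 13)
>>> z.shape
(23,)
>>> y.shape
(23, 5)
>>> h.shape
(13, 13)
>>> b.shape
(13, 13)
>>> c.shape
(13, 13)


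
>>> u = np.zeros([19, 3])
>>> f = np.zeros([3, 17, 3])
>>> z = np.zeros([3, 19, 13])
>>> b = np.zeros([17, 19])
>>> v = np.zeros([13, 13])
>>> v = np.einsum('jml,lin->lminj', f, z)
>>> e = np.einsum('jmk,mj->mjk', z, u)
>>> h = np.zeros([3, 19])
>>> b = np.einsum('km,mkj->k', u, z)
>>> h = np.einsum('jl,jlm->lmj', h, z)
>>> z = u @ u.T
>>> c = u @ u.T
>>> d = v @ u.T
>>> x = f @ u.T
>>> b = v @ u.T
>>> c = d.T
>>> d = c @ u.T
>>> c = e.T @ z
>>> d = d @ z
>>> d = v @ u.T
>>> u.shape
(19, 3)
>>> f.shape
(3, 17, 3)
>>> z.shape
(19, 19)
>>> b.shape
(3, 17, 19, 13, 19)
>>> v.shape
(3, 17, 19, 13, 3)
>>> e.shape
(19, 3, 13)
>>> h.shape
(19, 13, 3)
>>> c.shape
(13, 3, 19)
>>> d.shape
(3, 17, 19, 13, 19)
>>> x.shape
(3, 17, 19)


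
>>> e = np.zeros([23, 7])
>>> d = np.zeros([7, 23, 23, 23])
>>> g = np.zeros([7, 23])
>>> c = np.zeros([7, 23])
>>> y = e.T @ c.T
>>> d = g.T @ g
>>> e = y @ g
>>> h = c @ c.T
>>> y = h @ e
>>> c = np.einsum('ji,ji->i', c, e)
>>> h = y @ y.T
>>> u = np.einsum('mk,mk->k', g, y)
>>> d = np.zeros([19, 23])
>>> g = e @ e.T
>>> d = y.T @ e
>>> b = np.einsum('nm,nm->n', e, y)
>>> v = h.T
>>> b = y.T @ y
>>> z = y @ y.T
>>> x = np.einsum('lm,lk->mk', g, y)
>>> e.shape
(7, 23)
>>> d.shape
(23, 23)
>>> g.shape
(7, 7)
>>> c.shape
(23,)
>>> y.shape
(7, 23)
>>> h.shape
(7, 7)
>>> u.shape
(23,)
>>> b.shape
(23, 23)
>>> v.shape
(7, 7)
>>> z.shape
(7, 7)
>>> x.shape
(7, 23)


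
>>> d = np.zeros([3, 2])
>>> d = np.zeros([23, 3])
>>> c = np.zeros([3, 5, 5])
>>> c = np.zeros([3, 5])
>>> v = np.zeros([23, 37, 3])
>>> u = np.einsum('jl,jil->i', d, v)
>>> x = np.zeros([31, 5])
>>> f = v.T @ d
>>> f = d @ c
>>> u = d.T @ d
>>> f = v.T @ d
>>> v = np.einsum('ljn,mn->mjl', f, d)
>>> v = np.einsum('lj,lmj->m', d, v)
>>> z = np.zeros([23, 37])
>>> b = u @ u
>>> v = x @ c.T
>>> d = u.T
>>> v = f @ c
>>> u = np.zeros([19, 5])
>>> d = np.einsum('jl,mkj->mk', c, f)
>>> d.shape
(3, 37)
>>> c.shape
(3, 5)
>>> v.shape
(3, 37, 5)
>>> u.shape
(19, 5)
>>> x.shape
(31, 5)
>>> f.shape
(3, 37, 3)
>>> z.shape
(23, 37)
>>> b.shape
(3, 3)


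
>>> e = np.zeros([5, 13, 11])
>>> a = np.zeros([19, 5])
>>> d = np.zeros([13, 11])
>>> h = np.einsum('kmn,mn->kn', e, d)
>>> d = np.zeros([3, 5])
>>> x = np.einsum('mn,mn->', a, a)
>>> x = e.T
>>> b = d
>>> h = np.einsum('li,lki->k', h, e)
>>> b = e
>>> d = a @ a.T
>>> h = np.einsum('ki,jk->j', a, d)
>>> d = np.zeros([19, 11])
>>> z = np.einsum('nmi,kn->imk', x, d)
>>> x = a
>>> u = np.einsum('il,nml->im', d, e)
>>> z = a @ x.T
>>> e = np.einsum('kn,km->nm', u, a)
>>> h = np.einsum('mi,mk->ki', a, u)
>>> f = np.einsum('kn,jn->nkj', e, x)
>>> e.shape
(13, 5)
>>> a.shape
(19, 5)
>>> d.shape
(19, 11)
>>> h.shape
(13, 5)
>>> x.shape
(19, 5)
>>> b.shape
(5, 13, 11)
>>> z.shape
(19, 19)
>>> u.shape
(19, 13)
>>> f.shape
(5, 13, 19)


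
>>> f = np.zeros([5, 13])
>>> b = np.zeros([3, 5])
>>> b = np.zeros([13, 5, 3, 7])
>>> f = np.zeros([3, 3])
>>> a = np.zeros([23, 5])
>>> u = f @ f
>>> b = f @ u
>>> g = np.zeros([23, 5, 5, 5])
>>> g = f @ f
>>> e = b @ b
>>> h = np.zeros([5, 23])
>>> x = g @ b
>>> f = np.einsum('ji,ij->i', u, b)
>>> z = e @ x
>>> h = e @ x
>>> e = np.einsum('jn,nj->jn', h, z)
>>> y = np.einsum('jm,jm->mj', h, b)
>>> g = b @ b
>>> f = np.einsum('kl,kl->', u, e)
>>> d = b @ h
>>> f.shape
()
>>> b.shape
(3, 3)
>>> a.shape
(23, 5)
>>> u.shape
(3, 3)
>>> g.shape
(3, 3)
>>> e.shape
(3, 3)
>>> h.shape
(3, 3)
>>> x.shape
(3, 3)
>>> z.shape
(3, 3)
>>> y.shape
(3, 3)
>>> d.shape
(3, 3)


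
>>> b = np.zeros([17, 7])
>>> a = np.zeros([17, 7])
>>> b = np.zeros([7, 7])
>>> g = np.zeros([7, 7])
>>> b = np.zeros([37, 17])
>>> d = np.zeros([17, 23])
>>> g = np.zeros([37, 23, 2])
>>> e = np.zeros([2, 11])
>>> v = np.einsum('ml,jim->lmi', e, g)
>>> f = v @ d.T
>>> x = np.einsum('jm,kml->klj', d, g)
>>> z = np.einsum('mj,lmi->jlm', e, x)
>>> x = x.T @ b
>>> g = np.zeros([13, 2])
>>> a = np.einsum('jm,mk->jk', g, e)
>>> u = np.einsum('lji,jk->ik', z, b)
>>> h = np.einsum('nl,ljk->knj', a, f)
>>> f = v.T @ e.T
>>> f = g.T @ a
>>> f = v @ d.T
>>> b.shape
(37, 17)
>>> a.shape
(13, 11)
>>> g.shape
(13, 2)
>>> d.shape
(17, 23)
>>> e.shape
(2, 11)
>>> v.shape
(11, 2, 23)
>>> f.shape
(11, 2, 17)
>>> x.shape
(17, 2, 17)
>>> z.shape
(11, 37, 2)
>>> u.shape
(2, 17)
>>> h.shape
(17, 13, 2)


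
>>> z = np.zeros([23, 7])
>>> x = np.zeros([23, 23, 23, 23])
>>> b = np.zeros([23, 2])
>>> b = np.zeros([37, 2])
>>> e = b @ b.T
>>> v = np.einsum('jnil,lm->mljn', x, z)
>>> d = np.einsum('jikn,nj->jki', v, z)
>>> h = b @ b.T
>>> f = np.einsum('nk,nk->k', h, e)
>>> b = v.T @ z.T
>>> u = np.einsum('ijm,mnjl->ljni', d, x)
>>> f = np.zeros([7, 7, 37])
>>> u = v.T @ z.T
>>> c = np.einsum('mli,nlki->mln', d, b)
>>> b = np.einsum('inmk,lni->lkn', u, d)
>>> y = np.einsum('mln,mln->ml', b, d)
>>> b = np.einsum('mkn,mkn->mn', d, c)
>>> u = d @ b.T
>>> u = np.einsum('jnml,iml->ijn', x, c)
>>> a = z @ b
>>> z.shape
(23, 7)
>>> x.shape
(23, 23, 23, 23)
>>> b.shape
(7, 23)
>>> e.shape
(37, 37)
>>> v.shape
(7, 23, 23, 23)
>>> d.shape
(7, 23, 23)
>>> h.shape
(37, 37)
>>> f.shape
(7, 7, 37)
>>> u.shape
(7, 23, 23)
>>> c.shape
(7, 23, 23)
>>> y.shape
(7, 23)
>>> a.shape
(23, 23)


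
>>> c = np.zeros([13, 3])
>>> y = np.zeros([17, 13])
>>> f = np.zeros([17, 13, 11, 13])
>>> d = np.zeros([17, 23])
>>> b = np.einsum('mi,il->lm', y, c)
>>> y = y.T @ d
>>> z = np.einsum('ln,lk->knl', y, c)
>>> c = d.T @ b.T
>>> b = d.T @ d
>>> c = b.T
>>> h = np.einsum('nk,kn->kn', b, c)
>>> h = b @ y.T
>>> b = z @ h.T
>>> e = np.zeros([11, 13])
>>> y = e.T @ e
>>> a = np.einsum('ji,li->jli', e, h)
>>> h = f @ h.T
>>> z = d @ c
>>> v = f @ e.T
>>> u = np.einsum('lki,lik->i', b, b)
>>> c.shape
(23, 23)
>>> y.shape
(13, 13)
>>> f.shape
(17, 13, 11, 13)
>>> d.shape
(17, 23)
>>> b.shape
(3, 23, 23)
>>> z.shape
(17, 23)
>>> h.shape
(17, 13, 11, 23)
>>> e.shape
(11, 13)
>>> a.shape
(11, 23, 13)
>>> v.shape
(17, 13, 11, 11)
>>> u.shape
(23,)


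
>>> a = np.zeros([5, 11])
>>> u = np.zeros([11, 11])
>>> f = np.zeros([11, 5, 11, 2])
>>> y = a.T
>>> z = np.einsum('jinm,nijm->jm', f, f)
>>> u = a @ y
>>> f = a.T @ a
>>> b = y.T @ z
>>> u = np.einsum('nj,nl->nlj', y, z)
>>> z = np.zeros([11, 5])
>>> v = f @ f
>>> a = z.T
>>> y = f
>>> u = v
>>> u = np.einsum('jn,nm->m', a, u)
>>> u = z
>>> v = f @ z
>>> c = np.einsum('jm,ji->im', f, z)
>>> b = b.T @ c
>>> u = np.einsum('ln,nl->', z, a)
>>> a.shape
(5, 11)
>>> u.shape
()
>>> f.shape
(11, 11)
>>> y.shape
(11, 11)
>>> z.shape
(11, 5)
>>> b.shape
(2, 11)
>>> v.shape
(11, 5)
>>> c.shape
(5, 11)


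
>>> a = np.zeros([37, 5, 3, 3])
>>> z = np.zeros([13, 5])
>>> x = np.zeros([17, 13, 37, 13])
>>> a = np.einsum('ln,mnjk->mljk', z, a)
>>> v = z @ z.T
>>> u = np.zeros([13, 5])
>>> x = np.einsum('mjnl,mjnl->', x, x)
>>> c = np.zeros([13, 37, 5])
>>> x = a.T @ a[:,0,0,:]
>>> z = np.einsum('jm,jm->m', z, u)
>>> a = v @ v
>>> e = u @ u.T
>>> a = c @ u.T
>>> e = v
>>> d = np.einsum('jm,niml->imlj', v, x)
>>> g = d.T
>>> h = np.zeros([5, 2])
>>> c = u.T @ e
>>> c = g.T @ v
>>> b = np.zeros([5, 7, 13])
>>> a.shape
(13, 37, 13)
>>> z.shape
(5,)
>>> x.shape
(3, 3, 13, 3)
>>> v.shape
(13, 13)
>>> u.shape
(13, 5)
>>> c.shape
(3, 13, 3, 13)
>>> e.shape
(13, 13)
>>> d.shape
(3, 13, 3, 13)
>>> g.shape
(13, 3, 13, 3)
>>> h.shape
(5, 2)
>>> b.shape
(5, 7, 13)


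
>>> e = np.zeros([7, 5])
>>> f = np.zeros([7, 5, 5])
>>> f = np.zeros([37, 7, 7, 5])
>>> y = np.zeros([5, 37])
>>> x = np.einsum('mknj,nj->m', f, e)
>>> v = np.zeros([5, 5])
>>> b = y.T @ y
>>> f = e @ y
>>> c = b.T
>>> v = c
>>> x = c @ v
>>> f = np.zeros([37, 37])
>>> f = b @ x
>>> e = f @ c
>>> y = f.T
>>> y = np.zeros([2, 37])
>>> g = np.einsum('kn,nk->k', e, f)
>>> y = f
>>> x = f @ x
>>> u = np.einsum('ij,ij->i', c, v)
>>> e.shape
(37, 37)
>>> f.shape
(37, 37)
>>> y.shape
(37, 37)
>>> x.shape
(37, 37)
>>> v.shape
(37, 37)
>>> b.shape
(37, 37)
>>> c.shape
(37, 37)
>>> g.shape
(37,)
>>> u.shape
(37,)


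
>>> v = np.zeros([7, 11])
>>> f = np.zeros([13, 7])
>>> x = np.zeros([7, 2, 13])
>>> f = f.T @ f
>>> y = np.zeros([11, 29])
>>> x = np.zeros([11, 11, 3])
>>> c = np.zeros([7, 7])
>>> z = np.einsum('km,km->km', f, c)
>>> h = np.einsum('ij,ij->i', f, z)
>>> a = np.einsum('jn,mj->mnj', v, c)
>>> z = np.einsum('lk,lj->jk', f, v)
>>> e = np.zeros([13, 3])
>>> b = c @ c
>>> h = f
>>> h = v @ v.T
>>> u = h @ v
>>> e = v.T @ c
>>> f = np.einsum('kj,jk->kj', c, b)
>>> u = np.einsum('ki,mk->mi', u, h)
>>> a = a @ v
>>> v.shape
(7, 11)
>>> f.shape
(7, 7)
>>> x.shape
(11, 11, 3)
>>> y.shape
(11, 29)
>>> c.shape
(7, 7)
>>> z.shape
(11, 7)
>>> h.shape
(7, 7)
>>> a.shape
(7, 11, 11)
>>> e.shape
(11, 7)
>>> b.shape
(7, 7)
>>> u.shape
(7, 11)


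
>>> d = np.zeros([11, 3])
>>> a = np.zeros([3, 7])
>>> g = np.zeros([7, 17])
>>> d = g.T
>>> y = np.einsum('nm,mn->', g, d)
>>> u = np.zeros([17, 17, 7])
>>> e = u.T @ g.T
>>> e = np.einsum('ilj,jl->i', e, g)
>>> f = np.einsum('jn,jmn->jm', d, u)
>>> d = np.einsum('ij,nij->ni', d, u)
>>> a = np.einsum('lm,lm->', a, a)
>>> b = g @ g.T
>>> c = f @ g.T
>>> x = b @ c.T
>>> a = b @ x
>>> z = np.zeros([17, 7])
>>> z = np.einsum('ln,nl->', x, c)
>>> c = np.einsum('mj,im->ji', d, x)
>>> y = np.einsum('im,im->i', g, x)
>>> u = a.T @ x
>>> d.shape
(17, 17)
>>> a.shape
(7, 17)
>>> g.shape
(7, 17)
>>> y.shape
(7,)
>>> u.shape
(17, 17)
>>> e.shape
(7,)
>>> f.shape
(17, 17)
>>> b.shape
(7, 7)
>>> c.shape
(17, 7)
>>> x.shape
(7, 17)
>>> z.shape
()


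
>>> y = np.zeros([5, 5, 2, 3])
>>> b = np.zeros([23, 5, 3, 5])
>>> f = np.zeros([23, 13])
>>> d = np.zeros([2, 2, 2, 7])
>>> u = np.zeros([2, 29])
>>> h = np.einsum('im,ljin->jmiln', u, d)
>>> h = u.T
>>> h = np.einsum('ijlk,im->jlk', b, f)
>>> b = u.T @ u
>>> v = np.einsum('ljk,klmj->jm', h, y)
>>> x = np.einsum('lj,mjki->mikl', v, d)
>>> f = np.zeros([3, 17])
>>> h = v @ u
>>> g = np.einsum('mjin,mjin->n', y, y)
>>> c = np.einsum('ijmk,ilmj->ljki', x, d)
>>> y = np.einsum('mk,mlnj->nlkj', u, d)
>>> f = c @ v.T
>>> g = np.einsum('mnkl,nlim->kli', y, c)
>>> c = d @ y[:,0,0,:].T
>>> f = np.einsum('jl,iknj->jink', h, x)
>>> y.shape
(2, 2, 29, 7)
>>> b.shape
(29, 29)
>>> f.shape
(3, 2, 2, 7)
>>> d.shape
(2, 2, 2, 7)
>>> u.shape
(2, 29)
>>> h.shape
(3, 29)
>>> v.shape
(3, 2)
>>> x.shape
(2, 7, 2, 3)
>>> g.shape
(29, 7, 3)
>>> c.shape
(2, 2, 2, 2)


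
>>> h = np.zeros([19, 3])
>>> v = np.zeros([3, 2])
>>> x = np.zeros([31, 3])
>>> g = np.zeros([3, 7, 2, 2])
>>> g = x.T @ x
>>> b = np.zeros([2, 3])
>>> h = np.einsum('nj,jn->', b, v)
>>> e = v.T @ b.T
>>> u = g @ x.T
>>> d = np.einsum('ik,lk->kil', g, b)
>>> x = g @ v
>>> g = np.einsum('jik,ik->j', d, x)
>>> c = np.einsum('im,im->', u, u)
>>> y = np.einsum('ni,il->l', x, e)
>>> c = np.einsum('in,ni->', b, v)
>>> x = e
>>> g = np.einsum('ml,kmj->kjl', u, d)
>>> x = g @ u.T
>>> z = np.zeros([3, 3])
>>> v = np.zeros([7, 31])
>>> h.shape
()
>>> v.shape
(7, 31)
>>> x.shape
(3, 2, 3)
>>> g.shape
(3, 2, 31)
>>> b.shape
(2, 3)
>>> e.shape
(2, 2)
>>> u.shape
(3, 31)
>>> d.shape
(3, 3, 2)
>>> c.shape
()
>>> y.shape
(2,)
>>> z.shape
(3, 3)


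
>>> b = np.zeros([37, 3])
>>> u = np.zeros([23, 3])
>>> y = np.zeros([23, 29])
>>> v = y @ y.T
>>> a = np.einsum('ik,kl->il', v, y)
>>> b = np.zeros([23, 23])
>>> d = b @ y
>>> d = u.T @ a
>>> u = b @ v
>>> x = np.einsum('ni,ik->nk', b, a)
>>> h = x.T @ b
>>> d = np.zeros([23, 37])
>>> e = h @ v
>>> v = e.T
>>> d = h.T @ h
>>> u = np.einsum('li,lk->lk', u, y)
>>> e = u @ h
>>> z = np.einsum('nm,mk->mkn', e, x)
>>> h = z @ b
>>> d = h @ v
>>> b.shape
(23, 23)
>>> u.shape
(23, 29)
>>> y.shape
(23, 29)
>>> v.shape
(23, 29)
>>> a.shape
(23, 29)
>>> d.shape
(23, 29, 29)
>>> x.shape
(23, 29)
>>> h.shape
(23, 29, 23)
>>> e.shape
(23, 23)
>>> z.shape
(23, 29, 23)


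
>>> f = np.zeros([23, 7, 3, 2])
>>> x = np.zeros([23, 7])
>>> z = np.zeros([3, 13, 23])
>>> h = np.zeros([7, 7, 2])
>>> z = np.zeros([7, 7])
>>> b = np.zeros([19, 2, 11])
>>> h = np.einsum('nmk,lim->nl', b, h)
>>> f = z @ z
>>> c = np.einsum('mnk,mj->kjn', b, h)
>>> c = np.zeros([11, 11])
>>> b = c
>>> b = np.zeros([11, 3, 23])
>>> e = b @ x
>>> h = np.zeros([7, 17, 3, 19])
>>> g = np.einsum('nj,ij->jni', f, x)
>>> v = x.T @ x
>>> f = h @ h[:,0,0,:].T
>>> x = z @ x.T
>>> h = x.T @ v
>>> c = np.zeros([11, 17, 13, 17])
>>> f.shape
(7, 17, 3, 7)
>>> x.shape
(7, 23)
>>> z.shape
(7, 7)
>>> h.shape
(23, 7)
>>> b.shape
(11, 3, 23)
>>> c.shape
(11, 17, 13, 17)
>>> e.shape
(11, 3, 7)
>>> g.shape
(7, 7, 23)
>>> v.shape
(7, 7)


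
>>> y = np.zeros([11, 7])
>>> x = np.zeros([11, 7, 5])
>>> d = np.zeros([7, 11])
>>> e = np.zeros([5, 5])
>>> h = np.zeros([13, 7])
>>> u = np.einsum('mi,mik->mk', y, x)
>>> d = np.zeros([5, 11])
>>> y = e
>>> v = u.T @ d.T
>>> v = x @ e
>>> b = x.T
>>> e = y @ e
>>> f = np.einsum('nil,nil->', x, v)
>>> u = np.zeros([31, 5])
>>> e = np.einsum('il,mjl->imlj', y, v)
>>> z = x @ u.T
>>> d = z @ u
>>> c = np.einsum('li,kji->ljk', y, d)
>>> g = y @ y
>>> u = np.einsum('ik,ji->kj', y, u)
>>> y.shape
(5, 5)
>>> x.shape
(11, 7, 5)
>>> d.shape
(11, 7, 5)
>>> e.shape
(5, 11, 5, 7)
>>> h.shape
(13, 7)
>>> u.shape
(5, 31)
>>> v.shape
(11, 7, 5)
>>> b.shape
(5, 7, 11)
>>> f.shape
()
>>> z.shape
(11, 7, 31)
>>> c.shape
(5, 7, 11)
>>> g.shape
(5, 5)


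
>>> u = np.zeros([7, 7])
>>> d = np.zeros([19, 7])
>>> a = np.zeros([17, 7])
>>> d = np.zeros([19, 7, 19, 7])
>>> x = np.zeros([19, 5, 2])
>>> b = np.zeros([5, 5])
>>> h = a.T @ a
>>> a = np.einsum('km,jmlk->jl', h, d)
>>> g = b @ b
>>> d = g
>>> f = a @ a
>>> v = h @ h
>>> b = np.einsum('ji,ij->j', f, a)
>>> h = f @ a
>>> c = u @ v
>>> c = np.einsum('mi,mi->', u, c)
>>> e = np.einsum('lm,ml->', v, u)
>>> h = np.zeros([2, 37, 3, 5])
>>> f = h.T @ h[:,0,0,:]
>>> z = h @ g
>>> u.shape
(7, 7)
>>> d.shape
(5, 5)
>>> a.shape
(19, 19)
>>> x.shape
(19, 5, 2)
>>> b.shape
(19,)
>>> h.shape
(2, 37, 3, 5)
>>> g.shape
(5, 5)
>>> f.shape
(5, 3, 37, 5)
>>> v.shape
(7, 7)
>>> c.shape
()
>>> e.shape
()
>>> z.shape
(2, 37, 3, 5)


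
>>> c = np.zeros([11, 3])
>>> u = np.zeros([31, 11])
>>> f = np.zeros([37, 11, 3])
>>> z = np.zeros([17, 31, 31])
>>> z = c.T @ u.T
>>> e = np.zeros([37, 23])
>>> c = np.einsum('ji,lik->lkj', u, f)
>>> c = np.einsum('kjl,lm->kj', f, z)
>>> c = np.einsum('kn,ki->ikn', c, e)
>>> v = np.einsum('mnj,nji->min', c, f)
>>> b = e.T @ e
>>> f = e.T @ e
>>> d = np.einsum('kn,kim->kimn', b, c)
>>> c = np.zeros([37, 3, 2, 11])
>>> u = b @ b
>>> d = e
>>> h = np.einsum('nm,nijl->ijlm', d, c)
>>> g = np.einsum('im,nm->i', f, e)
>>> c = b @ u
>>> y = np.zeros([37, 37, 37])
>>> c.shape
(23, 23)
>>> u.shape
(23, 23)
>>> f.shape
(23, 23)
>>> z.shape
(3, 31)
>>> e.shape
(37, 23)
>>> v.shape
(23, 3, 37)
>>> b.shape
(23, 23)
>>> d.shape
(37, 23)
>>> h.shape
(3, 2, 11, 23)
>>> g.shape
(23,)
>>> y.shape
(37, 37, 37)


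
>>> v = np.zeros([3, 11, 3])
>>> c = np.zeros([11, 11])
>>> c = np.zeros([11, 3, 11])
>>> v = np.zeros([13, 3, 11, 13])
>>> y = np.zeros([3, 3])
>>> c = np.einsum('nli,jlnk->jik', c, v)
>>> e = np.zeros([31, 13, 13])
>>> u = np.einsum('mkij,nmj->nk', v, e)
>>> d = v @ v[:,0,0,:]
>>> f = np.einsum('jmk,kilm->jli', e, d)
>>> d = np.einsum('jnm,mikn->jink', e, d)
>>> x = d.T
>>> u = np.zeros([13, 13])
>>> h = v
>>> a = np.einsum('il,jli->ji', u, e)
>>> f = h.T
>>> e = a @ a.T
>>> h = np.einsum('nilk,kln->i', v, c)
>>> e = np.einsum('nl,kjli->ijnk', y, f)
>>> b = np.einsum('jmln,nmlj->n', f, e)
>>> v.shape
(13, 3, 11, 13)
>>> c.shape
(13, 11, 13)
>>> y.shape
(3, 3)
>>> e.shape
(13, 11, 3, 13)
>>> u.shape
(13, 13)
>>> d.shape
(31, 3, 13, 11)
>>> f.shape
(13, 11, 3, 13)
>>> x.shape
(11, 13, 3, 31)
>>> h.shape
(3,)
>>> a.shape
(31, 13)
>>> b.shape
(13,)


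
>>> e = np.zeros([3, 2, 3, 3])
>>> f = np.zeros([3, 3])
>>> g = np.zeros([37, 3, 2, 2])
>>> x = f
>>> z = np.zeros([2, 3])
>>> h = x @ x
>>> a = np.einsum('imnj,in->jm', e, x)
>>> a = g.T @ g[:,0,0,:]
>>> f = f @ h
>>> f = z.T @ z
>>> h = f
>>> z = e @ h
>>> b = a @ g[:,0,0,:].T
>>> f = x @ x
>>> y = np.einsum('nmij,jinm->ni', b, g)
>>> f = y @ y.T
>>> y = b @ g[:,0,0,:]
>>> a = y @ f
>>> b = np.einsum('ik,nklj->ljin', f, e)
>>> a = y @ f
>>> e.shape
(3, 2, 3, 3)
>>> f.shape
(2, 2)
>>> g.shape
(37, 3, 2, 2)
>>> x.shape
(3, 3)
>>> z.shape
(3, 2, 3, 3)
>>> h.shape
(3, 3)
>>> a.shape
(2, 2, 3, 2)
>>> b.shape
(3, 3, 2, 3)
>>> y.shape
(2, 2, 3, 2)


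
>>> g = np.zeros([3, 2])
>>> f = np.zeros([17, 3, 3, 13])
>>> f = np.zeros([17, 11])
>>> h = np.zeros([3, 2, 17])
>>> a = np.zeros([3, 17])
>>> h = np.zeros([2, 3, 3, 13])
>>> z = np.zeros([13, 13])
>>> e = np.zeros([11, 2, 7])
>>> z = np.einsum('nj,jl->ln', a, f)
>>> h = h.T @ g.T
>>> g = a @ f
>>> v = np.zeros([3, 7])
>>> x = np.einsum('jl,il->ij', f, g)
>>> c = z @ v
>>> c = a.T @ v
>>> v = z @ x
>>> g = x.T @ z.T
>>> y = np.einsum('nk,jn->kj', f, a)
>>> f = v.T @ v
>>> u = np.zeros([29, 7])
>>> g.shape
(17, 11)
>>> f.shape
(17, 17)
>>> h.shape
(13, 3, 3, 3)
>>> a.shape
(3, 17)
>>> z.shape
(11, 3)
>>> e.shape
(11, 2, 7)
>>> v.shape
(11, 17)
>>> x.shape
(3, 17)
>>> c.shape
(17, 7)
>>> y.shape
(11, 3)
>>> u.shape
(29, 7)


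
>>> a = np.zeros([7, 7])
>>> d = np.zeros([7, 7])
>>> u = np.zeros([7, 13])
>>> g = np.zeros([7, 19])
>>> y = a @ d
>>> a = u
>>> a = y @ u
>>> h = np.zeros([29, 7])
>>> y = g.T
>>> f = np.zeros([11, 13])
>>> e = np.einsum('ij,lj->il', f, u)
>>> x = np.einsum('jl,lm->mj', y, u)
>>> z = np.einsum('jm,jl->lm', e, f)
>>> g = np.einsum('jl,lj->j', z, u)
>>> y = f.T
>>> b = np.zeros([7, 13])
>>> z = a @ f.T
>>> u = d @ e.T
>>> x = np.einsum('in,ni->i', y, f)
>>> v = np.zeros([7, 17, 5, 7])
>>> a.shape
(7, 13)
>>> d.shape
(7, 7)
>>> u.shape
(7, 11)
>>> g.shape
(13,)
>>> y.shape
(13, 11)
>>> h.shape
(29, 7)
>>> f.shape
(11, 13)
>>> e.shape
(11, 7)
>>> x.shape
(13,)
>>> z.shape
(7, 11)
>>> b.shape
(7, 13)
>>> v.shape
(7, 17, 5, 7)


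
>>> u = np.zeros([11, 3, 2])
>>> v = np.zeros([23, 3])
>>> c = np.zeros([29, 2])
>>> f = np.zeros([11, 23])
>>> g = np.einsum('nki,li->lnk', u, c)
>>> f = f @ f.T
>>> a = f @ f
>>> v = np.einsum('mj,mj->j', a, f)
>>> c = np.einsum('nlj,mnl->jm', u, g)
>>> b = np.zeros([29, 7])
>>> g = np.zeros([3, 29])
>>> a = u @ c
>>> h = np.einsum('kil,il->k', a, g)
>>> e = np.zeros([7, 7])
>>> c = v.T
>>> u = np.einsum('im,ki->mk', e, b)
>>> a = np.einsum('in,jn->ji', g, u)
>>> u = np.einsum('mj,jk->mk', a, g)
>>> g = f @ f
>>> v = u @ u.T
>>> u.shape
(7, 29)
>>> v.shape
(7, 7)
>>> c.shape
(11,)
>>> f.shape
(11, 11)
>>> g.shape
(11, 11)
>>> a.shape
(7, 3)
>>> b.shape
(29, 7)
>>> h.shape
(11,)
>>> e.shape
(7, 7)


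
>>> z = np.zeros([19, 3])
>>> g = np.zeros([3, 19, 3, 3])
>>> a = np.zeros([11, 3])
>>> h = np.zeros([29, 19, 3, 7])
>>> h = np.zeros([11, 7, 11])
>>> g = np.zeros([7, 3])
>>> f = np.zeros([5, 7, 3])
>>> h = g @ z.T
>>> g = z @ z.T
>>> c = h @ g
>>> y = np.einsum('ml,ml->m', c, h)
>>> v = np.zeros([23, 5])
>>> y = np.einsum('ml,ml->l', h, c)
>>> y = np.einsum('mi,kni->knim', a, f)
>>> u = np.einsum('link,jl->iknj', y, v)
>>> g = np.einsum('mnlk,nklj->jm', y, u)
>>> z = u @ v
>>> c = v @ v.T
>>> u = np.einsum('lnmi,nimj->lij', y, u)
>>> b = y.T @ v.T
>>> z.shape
(7, 11, 3, 5)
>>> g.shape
(23, 5)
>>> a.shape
(11, 3)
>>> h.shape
(7, 19)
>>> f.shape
(5, 7, 3)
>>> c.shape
(23, 23)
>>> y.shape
(5, 7, 3, 11)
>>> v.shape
(23, 5)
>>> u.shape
(5, 11, 23)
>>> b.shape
(11, 3, 7, 23)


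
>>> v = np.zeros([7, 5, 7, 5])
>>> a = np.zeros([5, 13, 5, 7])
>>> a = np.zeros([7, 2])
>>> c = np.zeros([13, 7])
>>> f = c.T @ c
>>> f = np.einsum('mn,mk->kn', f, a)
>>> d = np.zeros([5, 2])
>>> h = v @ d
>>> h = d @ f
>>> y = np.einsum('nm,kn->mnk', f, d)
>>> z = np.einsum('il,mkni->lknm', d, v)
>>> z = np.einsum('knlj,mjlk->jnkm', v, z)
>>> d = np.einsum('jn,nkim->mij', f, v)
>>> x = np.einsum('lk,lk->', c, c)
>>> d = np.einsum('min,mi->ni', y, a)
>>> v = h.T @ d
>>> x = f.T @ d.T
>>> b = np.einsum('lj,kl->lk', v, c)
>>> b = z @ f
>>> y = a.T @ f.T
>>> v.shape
(7, 2)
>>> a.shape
(7, 2)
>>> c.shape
(13, 7)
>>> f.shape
(2, 7)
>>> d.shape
(5, 2)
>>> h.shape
(5, 7)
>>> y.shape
(2, 2)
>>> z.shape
(5, 5, 7, 2)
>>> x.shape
(7, 5)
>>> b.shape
(5, 5, 7, 7)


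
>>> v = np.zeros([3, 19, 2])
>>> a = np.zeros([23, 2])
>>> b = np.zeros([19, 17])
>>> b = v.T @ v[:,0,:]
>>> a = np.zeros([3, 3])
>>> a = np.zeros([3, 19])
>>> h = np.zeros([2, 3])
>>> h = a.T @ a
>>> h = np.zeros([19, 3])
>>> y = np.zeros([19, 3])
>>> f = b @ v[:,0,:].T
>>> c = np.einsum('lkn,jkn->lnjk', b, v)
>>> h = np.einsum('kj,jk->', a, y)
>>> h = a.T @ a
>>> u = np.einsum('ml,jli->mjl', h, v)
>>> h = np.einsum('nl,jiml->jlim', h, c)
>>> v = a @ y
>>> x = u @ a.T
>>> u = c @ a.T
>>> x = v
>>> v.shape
(3, 3)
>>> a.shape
(3, 19)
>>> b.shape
(2, 19, 2)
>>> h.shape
(2, 19, 2, 3)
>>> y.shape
(19, 3)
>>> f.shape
(2, 19, 3)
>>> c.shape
(2, 2, 3, 19)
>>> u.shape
(2, 2, 3, 3)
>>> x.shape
(3, 3)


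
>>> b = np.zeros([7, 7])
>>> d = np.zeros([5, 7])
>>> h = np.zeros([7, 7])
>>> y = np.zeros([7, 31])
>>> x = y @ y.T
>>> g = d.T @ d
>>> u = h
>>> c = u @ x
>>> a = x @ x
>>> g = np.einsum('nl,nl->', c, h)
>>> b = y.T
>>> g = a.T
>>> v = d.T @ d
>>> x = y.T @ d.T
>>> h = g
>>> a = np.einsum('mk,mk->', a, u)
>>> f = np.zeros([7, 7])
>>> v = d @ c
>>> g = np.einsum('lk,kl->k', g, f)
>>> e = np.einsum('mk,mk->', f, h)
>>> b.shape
(31, 7)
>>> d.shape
(5, 7)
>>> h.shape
(7, 7)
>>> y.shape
(7, 31)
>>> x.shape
(31, 5)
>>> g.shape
(7,)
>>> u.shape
(7, 7)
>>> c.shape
(7, 7)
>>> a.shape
()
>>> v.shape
(5, 7)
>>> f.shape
(7, 7)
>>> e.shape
()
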